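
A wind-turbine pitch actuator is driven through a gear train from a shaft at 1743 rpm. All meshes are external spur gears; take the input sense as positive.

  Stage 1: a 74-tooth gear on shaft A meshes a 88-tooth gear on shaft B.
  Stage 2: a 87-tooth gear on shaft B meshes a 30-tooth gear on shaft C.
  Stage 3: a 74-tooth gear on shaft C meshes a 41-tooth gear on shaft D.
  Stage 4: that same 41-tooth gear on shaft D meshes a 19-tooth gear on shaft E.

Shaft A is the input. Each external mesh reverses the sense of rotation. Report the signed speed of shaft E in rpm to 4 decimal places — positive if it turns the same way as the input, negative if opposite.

+16554.7471 rpm (same as input, |ω| = 16554.7471 rpm)

Stage 1 [74T→88T]: ω = 1743.0000×74/88 = 1465.7045 rpm, dir flips to −; running = −1465.7045
Stage 2 [87T→30T]: ω = 1465.7045×87/30 = 4250.5432 rpm, dir flips to +; running = +4250.5432
Stage 3 [74T→41T]: ω = 4250.5432×74/41 = 7671.7121 rpm, dir flips to −; running = −7671.7121
Stage 4 [41T→19T]: ω = 7671.7121×41/19 = 16554.7471 rpm, dir flips to +; running = +16554.7471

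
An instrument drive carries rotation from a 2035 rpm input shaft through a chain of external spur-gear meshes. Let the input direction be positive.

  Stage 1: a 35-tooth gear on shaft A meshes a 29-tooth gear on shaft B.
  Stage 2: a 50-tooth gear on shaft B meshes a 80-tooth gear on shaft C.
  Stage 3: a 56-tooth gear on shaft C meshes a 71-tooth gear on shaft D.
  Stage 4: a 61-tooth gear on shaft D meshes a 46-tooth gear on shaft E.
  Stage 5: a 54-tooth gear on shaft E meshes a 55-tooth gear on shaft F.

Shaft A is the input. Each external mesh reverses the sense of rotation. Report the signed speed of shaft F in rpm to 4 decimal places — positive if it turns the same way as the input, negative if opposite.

Stage 1 [35T→29T]: ω = 2035.0000×35/29 = 2456.0345 rpm, dir flips to −; running = −2456.0345
Stage 2 [50T→80T]: ω = 2456.0345×50/80 = 1535.0216 rpm, dir flips to +; running = +1535.0216
Stage 3 [56T→71T]: ω = 1535.0216×56/71 = 1210.7212 rpm, dir flips to −; running = −1210.7212
Stage 4 [61T→46T]: ω = 1210.7212×61/46 = 1605.5216 rpm, dir flips to +; running = +1605.5216
Stage 5 [54T→55T]: ω = 1605.5216×54/55 = 1576.3303 rpm, dir flips to −; running = −1576.3303

-1576.3303 rpm (opposite to input, |ω| = 1576.3303 rpm)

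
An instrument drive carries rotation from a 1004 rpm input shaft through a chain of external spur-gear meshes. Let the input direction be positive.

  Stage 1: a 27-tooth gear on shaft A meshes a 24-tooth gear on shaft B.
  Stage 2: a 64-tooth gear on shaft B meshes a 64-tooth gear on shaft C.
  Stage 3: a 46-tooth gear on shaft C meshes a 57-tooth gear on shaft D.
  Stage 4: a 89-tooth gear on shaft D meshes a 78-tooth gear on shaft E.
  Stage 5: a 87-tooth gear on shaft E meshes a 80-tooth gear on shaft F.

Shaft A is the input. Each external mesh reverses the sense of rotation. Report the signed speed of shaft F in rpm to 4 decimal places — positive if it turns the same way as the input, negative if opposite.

Stage 1 [27T→24T]: ω = 1004.0000×27/24 = 1129.5000 rpm, dir flips to −; running = −1129.5000
Stage 2 [64T→64T]: ω = 1129.5000×64/64 = 1129.5000 rpm, dir flips to +; running = +1129.5000
Stage 3 [46T→57T]: ω = 1129.5000×46/57 = 911.5263 rpm, dir flips to −; running = −911.5263
Stage 4 [89T→78T]: ω = 911.5263×89/78 = 1040.0749 rpm, dir flips to +; running = +1040.0749
Stage 5 [87T→80T]: ω = 1040.0749×87/80 = 1131.0815 rpm, dir flips to −; running = −1131.0815

-1131.0815 rpm (opposite to input, |ω| = 1131.0815 rpm)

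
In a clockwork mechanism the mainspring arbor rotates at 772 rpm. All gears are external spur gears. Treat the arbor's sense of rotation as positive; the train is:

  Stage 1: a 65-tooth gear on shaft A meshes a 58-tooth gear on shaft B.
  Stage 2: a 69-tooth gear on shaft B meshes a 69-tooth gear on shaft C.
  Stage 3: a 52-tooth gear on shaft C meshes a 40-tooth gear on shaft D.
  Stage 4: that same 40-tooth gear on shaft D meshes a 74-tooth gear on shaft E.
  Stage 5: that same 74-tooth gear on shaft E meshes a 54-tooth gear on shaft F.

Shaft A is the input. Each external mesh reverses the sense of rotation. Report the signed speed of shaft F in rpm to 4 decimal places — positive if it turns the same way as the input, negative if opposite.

-833.1290 rpm (opposite to input, |ω| = 833.1290 rpm)

Stage 1 [65T→58T]: ω = 772.0000×65/58 = 865.1724 rpm, dir flips to −; running = −865.1724
Stage 2 [69T→69T]: ω = 865.1724×69/69 = 865.1724 rpm, dir flips to +; running = +865.1724
Stage 3 [52T→40T]: ω = 865.1724×52/40 = 1124.7241 rpm, dir flips to −; running = −1124.7241
Stage 4 [40T→74T]: ω = 1124.7241×40/74 = 607.9590 rpm, dir flips to +; running = +607.9590
Stage 5 [74T→54T]: ω = 607.9590×74/54 = 833.1290 rpm, dir flips to −; running = −833.1290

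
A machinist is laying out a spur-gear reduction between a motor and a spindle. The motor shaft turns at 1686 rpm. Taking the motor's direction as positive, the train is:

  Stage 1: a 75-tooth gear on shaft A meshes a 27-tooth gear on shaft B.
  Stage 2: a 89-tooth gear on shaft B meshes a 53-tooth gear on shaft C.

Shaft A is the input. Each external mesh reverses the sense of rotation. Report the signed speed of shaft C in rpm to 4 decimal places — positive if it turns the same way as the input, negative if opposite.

Stage 1 [75T→27T]: ω = 1686.0000×75/27 = 4683.3333 rpm, dir flips to −; running = −4683.3333
Stage 2 [89T→53T]: ω = 4683.3333×89/53 = 7864.4654 rpm, dir flips to +; running = +7864.4654

+7864.4654 rpm (same as input, |ω| = 7864.4654 rpm)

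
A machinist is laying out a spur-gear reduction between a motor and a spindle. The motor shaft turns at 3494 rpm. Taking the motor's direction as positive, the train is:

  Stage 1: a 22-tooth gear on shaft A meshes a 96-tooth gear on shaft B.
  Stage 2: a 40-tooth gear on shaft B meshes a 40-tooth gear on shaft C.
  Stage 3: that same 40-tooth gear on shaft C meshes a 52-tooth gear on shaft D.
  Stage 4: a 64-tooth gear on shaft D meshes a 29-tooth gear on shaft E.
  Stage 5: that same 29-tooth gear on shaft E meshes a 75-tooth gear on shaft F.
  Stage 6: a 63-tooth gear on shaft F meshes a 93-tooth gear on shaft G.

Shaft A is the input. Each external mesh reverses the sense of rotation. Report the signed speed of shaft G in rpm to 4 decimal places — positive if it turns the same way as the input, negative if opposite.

Stage 1 [22T→96T]: ω = 3494.0000×22/96 = 800.7083 rpm, dir flips to −; running = −800.7083
Stage 2 [40T→40T]: ω = 800.7083×40/40 = 800.7083 rpm, dir flips to +; running = +800.7083
Stage 3 [40T→52T]: ω = 800.7083×40/52 = 615.9295 rpm, dir flips to −; running = −615.9295
Stage 4 [64T→29T]: ω = 615.9295×64/29 = 1359.2927 rpm, dir flips to +; running = +1359.2927
Stage 5 [29T→75T]: ω = 1359.2927×29/75 = 525.5932 rpm, dir flips to −; running = −525.5932
Stage 6 [63T→93T]: ω = 525.5932×63/93 = 356.0470 rpm, dir flips to +; running = +356.0470

+356.0470 rpm (same as input, |ω| = 356.0470 rpm)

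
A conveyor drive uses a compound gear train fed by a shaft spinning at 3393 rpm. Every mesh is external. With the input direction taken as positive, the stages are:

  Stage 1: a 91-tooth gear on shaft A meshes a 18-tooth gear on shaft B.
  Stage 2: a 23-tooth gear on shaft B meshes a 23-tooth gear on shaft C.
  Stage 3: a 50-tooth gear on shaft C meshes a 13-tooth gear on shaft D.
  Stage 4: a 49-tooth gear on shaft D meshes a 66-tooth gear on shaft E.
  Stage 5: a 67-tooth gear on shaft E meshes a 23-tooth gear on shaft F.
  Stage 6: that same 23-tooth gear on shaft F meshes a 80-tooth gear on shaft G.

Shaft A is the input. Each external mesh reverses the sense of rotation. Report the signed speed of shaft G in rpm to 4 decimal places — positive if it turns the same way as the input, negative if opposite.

Stage 1 [91T→18T]: ω = 3393.0000×91/18 = 17153.5000 rpm, dir flips to −; running = −17153.5000
Stage 2 [23T→23T]: ω = 17153.5000×23/23 = 17153.5000 rpm, dir flips to +; running = +17153.5000
Stage 3 [50T→13T]: ω = 17153.5000×50/13 = 65975.0000 rpm, dir flips to −; running = −65975.0000
Stage 4 [49T→66T]: ω = 65975.0000×49/66 = 48981.4394 rpm, dir flips to +; running = +48981.4394
Stage 5 [67T→23T]: ω = 48981.4394×67/23 = 142685.0626 rpm, dir flips to −; running = −142685.0626
Stage 6 [23T→80T]: ω = 142685.0626×23/80 = 41021.9555 rpm, dir flips to +; running = +41021.9555

+41021.9555 rpm (same as input, |ω| = 41021.9555 rpm)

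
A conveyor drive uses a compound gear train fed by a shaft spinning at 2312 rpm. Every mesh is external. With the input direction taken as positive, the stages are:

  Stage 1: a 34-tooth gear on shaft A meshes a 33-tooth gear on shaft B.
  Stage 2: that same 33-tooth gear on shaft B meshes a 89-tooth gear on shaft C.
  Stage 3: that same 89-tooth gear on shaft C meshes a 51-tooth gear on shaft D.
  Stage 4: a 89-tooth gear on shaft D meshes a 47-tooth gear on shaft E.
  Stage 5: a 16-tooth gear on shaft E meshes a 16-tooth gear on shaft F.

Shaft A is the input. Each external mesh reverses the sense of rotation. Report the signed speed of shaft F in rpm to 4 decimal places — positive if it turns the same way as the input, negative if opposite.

-2918.6950 rpm (opposite to input, |ω| = 2918.6950 rpm)

Stage 1 [34T→33T]: ω = 2312.0000×34/33 = 2382.0606 rpm, dir flips to −; running = −2382.0606
Stage 2 [33T→89T]: ω = 2382.0606×33/89 = 883.2360 rpm, dir flips to +; running = +883.2360
Stage 3 [89T→51T]: ω = 883.2360×89/51 = 1541.3333 rpm, dir flips to −; running = −1541.3333
Stage 4 [89T→47T]: ω = 1541.3333×89/47 = 2918.6950 rpm, dir flips to +; running = +2918.6950
Stage 5 [16T→16T]: ω = 2918.6950×16/16 = 2918.6950 rpm, dir flips to −; running = −2918.6950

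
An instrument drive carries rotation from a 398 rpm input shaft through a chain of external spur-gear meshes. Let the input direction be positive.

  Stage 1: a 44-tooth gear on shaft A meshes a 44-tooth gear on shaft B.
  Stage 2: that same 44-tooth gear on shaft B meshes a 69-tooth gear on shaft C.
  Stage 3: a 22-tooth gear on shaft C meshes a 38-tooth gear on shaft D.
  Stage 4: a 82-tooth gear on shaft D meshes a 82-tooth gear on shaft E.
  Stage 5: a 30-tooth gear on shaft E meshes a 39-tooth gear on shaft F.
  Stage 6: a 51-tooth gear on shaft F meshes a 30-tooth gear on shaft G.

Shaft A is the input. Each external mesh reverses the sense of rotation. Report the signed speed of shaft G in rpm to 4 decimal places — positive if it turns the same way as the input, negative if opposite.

+192.1460 rpm (same as input, |ω| = 192.1460 rpm)

Stage 1 [44T→44T]: ω = 398.0000×44/44 = 398.0000 rpm, dir flips to −; running = −398.0000
Stage 2 [44T→69T]: ω = 398.0000×44/69 = 253.7971 rpm, dir flips to +; running = +253.7971
Stage 3 [22T→38T]: ω = 253.7971×22/38 = 146.9352 rpm, dir flips to −; running = −146.9352
Stage 4 [82T→82T]: ω = 146.9352×82/82 = 146.9352 rpm, dir flips to +; running = +146.9352
Stage 5 [30T→39T]: ω = 146.9352×30/39 = 113.0270 rpm, dir flips to −; running = −113.0270
Stage 6 [51T→30T]: ω = 113.0270×51/30 = 192.1460 rpm, dir flips to +; running = +192.1460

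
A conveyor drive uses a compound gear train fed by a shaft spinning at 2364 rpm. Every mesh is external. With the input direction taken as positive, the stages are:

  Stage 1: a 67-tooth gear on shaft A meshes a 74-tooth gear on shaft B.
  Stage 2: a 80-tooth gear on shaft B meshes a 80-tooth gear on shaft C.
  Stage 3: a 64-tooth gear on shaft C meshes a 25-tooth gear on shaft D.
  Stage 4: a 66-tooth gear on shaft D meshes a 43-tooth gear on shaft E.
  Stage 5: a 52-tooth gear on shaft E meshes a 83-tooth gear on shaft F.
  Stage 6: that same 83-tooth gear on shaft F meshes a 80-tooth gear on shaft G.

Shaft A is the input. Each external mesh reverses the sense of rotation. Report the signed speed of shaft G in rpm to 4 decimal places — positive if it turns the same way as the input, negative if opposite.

+5466.6259 rpm (same as input, |ω| = 5466.6259 rpm)

Stage 1 [67T→74T]: ω = 2364.0000×67/74 = 2140.3784 rpm, dir flips to −; running = −2140.3784
Stage 2 [80T→80T]: ω = 2140.3784×80/80 = 2140.3784 rpm, dir flips to +; running = +2140.3784
Stage 3 [64T→25T]: ω = 2140.3784×64/25 = 5479.3686 rpm, dir flips to −; running = −5479.3686
Stage 4 [66T→43T]: ω = 5479.3686×66/43 = 8410.1937 rpm, dir flips to +; running = +8410.1937
Stage 5 [52T→83T]: ω = 8410.1937×52/83 = 5269.0370 rpm, dir flips to −; running = −5269.0370
Stage 6 [83T→80T]: ω = 5269.0370×83/80 = 5466.6259 rpm, dir flips to +; running = +5466.6259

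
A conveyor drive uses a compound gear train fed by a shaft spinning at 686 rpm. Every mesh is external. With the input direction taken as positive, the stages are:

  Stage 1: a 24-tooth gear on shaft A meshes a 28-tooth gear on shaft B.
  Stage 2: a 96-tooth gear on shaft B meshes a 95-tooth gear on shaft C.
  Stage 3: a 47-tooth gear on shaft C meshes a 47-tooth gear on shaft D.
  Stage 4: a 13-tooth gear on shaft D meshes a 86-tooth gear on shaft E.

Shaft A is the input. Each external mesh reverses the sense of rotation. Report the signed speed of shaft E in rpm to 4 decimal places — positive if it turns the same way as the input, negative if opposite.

Stage 1 [24T→28T]: ω = 686.0000×24/28 = 588.0000 rpm, dir flips to −; running = −588.0000
Stage 2 [96T→95T]: ω = 588.0000×96/95 = 594.1895 rpm, dir flips to +; running = +594.1895
Stage 3 [47T→47T]: ω = 594.1895×47/47 = 594.1895 rpm, dir flips to −; running = −594.1895
Stage 4 [13T→86T]: ω = 594.1895×13/86 = 89.8193 rpm, dir flips to +; running = +89.8193

+89.8193 rpm (same as input, |ω| = 89.8193 rpm)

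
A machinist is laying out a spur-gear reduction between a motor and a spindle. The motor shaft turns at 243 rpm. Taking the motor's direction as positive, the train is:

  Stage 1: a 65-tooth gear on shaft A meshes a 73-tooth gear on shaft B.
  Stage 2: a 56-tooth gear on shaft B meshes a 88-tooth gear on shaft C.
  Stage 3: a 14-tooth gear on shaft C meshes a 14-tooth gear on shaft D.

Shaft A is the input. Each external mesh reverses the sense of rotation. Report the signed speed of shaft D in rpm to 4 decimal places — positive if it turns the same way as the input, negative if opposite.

-137.6899 rpm (opposite to input, |ω| = 137.6899 rpm)

Stage 1 [65T→73T]: ω = 243.0000×65/73 = 216.3699 rpm, dir flips to −; running = −216.3699
Stage 2 [56T→88T]: ω = 216.3699×56/88 = 137.6899 rpm, dir flips to +; running = +137.6899
Stage 3 [14T→14T]: ω = 137.6899×14/14 = 137.6899 rpm, dir flips to −; running = −137.6899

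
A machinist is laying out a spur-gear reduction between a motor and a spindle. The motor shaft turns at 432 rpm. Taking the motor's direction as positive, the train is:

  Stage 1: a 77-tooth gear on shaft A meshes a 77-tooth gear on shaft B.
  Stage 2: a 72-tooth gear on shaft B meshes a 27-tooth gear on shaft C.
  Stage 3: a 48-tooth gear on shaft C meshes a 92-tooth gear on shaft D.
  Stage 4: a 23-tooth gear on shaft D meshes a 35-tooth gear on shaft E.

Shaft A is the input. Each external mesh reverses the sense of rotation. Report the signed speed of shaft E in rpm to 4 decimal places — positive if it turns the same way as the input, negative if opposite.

+394.9714 rpm (same as input, |ω| = 394.9714 rpm)

Stage 1 [77T→77T]: ω = 432.0000×77/77 = 432.0000 rpm, dir flips to −; running = −432.0000
Stage 2 [72T→27T]: ω = 432.0000×72/27 = 1152.0000 rpm, dir flips to +; running = +1152.0000
Stage 3 [48T→92T]: ω = 1152.0000×48/92 = 601.0435 rpm, dir flips to −; running = −601.0435
Stage 4 [23T→35T]: ω = 601.0435×23/35 = 394.9714 rpm, dir flips to +; running = +394.9714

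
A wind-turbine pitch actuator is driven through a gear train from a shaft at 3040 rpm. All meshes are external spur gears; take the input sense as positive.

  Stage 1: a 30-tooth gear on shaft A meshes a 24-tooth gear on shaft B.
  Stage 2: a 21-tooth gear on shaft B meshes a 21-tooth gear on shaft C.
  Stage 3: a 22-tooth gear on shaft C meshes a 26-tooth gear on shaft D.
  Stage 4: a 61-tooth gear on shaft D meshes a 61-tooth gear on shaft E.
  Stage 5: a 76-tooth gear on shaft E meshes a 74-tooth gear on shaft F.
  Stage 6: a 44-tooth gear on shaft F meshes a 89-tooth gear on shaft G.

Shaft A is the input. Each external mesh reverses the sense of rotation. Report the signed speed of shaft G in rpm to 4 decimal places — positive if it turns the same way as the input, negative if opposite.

Stage 1 [30T→24T]: ω = 3040.0000×30/24 = 3800.0000 rpm, dir flips to −; running = −3800.0000
Stage 2 [21T→21T]: ω = 3800.0000×21/21 = 3800.0000 rpm, dir flips to +; running = +3800.0000
Stage 3 [22T→26T]: ω = 3800.0000×22/26 = 3215.3846 rpm, dir flips to −; running = −3215.3846
Stage 4 [61T→61T]: ω = 3215.3846×61/61 = 3215.3846 rpm, dir flips to +; running = +3215.3846
Stage 5 [76T→74T]: ω = 3215.3846×76/74 = 3302.2869 rpm, dir flips to −; running = −3302.2869
Stage 6 [44T→89T]: ω = 3302.2869×44/89 = 1632.5913 rpm, dir flips to +; running = +1632.5913

+1632.5913 rpm (same as input, |ω| = 1632.5913 rpm)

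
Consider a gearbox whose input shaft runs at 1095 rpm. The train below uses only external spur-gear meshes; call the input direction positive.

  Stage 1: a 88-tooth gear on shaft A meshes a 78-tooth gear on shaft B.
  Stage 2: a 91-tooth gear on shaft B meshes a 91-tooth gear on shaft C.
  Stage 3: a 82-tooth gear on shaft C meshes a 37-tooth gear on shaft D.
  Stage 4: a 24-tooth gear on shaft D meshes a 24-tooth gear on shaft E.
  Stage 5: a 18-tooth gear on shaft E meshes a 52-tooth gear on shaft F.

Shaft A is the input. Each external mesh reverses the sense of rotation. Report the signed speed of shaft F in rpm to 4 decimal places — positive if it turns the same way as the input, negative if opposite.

Stage 1 [88T→78T]: ω = 1095.0000×88/78 = 1235.3846 rpm, dir flips to −; running = −1235.3846
Stage 2 [91T→91T]: ω = 1235.3846×91/91 = 1235.3846 rpm, dir flips to +; running = +1235.3846
Stage 3 [82T→37T]: ω = 1235.3846×82/37 = 2737.8794 rpm, dir flips to −; running = −2737.8794
Stage 4 [24T→24T]: ω = 2737.8794×24/24 = 2737.8794 rpm, dir flips to +; running = +2737.8794
Stage 5 [18T→52T]: ω = 2737.8794×18/52 = 947.7275 rpm, dir flips to −; running = −947.7275

-947.7275 rpm (opposite to input, |ω| = 947.7275 rpm)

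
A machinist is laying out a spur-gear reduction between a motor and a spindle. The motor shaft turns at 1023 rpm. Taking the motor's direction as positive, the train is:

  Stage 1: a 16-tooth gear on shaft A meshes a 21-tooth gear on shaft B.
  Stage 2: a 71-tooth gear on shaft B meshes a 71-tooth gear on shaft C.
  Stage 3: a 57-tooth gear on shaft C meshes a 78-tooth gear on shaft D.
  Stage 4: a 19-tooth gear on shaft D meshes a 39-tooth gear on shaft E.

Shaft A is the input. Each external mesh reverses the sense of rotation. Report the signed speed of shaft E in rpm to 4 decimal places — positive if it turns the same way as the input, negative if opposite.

+277.4889 rpm (same as input, |ω| = 277.4889 rpm)

Stage 1 [16T→21T]: ω = 1023.0000×16/21 = 779.4286 rpm, dir flips to −; running = −779.4286
Stage 2 [71T→71T]: ω = 779.4286×71/71 = 779.4286 rpm, dir flips to +; running = +779.4286
Stage 3 [57T→78T]: ω = 779.4286×57/78 = 569.5824 rpm, dir flips to −; running = −569.5824
Stage 4 [19T→39T]: ω = 569.5824×19/39 = 277.4889 rpm, dir flips to +; running = +277.4889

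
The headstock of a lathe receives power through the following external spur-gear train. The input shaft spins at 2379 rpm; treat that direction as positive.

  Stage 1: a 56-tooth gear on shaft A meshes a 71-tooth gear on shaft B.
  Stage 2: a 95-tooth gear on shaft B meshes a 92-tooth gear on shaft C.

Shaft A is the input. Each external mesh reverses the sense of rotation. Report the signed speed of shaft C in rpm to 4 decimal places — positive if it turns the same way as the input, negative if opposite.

+1937.5811 rpm (same as input, |ω| = 1937.5811 rpm)

Stage 1 [56T→71T]: ω = 2379.0000×56/71 = 1876.3944 rpm, dir flips to −; running = −1876.3944
Stage 2 [95T→92T]: ω = 1876.3944×95/92 = 1937.5811 rpm, dir flips to +; running = +1937.5811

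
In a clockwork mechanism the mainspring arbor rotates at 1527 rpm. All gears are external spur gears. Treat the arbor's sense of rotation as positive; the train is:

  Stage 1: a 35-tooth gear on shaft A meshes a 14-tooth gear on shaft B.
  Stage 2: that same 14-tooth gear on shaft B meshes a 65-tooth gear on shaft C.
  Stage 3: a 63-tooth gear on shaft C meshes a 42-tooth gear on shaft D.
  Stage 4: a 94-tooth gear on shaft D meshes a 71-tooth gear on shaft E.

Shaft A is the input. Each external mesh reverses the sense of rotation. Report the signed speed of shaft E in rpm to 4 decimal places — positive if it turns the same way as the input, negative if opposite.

+1632.8808 rpm (same as input, |ω| = 1632.8808 rpm)

Stage 1 [35T→14T]: ω = 1527.0000×35/14 = 3817.5000 rpm, dir flips to −; running = −3817.5000
Stage 2 [14T→65T]: ω = 3817.5000×14/65 = 822.2308 rpm, dir flips to +; running = +822.2308
Stage 3 [63T→42T]: ω = 822.2308×63/42 = 1233.3462 rpm, dir flips to −; running = −1233.3462
Stage 4 [94T→71T]: ω = 1233.3462×94/71 = 1632.8808 rpm, dir flips to +; running = +1632.8808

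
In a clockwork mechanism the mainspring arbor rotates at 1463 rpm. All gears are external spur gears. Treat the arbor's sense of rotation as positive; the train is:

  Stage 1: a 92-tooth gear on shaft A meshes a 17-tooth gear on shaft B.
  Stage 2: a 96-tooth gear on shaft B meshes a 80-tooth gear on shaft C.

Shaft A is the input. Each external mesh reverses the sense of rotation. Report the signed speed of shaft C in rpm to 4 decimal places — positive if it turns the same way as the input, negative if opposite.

+9500.8941 rpm (same as input, |ω| = 9500.8941 rpm)

Stage 1 [92T→17T]: ω = 1463.0000×92/17 = 7917.4118 rpm, dir flips to −; running = −7917.4118
Stage 2 [96T→80T]: ω = 7917.4118×96/80 = 9500.8941 rpm, dir flips to +; running = +9500.8941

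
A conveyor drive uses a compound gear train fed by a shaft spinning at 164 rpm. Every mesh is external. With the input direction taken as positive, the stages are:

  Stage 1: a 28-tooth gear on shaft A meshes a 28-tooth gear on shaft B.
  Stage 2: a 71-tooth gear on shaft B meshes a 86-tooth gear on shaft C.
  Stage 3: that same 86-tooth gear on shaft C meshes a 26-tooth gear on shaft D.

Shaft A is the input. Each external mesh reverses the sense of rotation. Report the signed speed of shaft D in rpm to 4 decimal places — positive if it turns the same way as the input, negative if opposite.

Stage 1 [28T→28T]: ω = 164.0000×28/28 = 164.0000 rpm, dir flips to −; running = −164.0000
Stage 2 [71T→86T]: ω = 164.0000×71/86 = 135.3953 rpm, dir flips to +; running = +135.3953
Stage 3 [86T→26T]: ω = 135.3953×86/26 = 447.8462 rpm, dir flips to −; running = −447.8462

-447.8462 rpm (opposite to input, |ω| = 447.8462 rpm)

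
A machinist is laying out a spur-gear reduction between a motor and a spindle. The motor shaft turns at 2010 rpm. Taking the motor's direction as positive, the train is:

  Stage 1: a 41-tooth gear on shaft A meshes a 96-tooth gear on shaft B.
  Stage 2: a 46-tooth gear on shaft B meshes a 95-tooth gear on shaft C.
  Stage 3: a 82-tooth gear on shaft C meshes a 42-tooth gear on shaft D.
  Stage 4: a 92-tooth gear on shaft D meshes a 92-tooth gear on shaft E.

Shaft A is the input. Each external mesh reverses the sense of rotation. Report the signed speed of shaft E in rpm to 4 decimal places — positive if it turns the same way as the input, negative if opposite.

+811.5354 rpm (same as input, |ω| = 811.5354 rpm)

Stage 1 [41T→96T]: ω = 2010.0000×41/96 = 858.4375 rpm, dir flips to −; running = −858.4375
Stage 2 [46T→95T]: ω = 858.4375×46/95 = 415.6645 rpm, dir flips to +; running = +415.6645
Stage 3 [82T→42T]: ω = 415.6645×82/42 = 811.5354 rpm, dir flips to −; running = −811.5354
Stage 4 [92T→92T]: ω = 811.5354×92/92 = 811.5354 rpm, dir flips to +; running = +811.5354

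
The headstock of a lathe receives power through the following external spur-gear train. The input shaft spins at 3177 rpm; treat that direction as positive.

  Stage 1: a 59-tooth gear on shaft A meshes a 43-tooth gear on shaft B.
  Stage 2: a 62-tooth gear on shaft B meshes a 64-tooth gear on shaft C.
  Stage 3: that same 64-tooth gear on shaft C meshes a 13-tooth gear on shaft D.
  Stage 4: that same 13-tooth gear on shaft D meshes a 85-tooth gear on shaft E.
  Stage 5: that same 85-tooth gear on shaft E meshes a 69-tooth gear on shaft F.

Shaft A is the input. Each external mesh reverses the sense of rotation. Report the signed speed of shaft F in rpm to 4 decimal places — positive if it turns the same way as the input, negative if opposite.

Stage 1 [59T→43T]: ω = 3177.0000×59/43 = 4359.1395 rpm, dir flips to −; running = −4359.1395
Stage 2 [62T→64T]: ω = 4359.1395×62/64 = 4222.9164 rpm, dir flips to +; running = +4222.9164
Stage 3 [64T→13T]: ω = 4222.9164×64/13 = 20789.7424 rpm, dir flips to −; running = −20789.7424
Stage 4 [13T→85T]: ω = 20789.7424×13/85 = 3179.6077 rpm, dir flips to +; running = +3179.6077
Stage 5 [85T→69T]: ω = 3179.6077×85/69 = 3916.9080 rpm, dir flips to −; running = −3916.9080

-3916.9080 rpm (opposite to input, |ω| = 3916.9080 rpm)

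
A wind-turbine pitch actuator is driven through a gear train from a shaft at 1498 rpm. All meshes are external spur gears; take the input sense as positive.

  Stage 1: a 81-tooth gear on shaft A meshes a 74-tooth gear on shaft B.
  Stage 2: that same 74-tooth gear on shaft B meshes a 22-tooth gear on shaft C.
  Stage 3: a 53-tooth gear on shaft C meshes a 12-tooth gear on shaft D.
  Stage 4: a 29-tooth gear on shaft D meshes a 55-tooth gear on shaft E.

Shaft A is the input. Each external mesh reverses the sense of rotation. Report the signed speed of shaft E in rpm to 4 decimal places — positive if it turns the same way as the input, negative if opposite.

Stage 1 [81T→74T]: ω = 1498.0000×81/74 = 1639.7027 rpm, dir flips to −; running = −1639.7027
Stage 2 [74T→22T]: ω = 1639.7027×74/22 = 5515.3636 rpm, dir flips to +; running = +5515.3636
Stage 3 [53T→12T]: ω = 5515.3636×53/12 = 24359.5227 rpm, dir flips to −; running = −24359.5227
Stage 4 [29T→55T]: ω = 24359.5227×29/55 = 12844.1120 rpm, dir flips to +; running = +12844.1120

+12844.1120 rpm (same as input, |ω| = 12844.1120 rpm)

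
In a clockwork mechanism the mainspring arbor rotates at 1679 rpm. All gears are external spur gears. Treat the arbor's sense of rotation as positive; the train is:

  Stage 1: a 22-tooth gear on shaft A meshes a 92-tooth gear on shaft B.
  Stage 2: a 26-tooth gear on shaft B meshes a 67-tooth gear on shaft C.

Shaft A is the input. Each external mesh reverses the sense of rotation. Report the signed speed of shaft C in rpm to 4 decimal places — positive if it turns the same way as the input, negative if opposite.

+155.8060 rpm (same as input, |ω| = 155.8060 rpm)

Stage 1 [22T→92T]: ω = 1679.0000×22/92 = 401.5000 rpm, dir flips to −; running = −401.5000
Stage 2 [26T→67T]: ω = 401.5000×26/67 = 155.8060 rpm, dir flips to +; running = +155.8060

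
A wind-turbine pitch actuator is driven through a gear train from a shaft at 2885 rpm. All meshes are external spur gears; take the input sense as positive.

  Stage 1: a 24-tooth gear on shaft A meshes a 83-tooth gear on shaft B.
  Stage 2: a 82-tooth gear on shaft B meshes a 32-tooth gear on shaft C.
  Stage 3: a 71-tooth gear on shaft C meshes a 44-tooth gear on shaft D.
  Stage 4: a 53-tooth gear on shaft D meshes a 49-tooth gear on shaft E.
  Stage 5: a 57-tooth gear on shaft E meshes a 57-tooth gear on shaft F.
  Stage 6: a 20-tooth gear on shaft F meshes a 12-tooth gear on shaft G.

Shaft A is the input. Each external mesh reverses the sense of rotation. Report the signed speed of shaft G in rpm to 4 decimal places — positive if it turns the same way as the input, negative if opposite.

Stage 1 [24T→83T]: ω = 2885.0000×24/83 = 834.2169 rpm, dir flips to −; running = −834.2169
Stage 2 [82T→32T]: ω = 834.2169×82/32 = 2137.6807 rpm, dir flips to +; running = +2137.6807
Stage 3 [71T→44T]: ω = 2137.6807×71/44 = 3449.4393 rpm, dir flips to −; running = −3449.4393
Stage 4 [53T→49T]: ω = 3449.4393×53/49 = 3731.0262 rpm, dir flips to +; running = +3731.0262
Stage 5 [57T→57T]: ω = 3731.0262×57/57 = 3731.0262 rpm, dir flips to −; running = −3731.0262
Stage 6 [20T→12T]: ω = 3731.0262×20/12 = 6218.3771 rpm, dir flips to +; running = +6218.3771

+6218.3771 rpm (same as input, |ω| = 6218.3771 rpm)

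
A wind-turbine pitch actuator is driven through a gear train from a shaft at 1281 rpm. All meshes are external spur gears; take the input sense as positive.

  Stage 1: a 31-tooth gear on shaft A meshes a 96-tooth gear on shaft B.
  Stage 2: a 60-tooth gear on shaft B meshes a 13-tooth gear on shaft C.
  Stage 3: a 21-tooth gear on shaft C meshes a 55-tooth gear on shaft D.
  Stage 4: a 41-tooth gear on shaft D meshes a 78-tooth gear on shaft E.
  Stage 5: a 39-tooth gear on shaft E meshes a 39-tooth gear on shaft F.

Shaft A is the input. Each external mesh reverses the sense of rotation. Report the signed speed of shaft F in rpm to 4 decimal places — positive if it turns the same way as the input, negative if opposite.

Stage 1 [31T→96T]: ω = 1281.0000×31/96 = 413.6562 rpm, dir flips to −; running = −413.6562
Stage 2 [60T→13T]: ω = 413.6562×60/13 = 1909.1827 rpm, dir flips to +; running = +1909.1827
Stage 3 [21T→55T]: ω = 1909.1827×21/55 = 728.9607 rpm, dir flips to −; running = −728.9607
Stage 4 [41T→78T]: ω = 728.9607×41/78 = 383.1716 rpm, dir flips to +; running = +383.1716
Stage 5 [39T→39T]: ω = 383.1716×39/39 = 383.1716 rpm, dir flips to −; running = −383.1716

-383.1716 rpm (opposite to input, |ω| = 383.1716 rpm)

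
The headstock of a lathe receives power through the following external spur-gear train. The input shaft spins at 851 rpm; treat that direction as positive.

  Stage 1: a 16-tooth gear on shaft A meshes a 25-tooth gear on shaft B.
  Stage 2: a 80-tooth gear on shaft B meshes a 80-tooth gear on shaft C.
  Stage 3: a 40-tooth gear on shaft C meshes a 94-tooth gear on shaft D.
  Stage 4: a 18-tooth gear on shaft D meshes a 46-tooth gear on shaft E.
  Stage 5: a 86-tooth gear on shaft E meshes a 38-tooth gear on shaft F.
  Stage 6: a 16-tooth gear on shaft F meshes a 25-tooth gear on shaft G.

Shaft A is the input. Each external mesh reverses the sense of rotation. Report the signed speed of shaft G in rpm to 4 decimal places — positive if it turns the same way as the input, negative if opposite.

+131.3564 rpm (same as input, |ω| = 131.3564 rpm)

Stage 1 [16T→25T]: ω = 851.0000×16/25 = 544.6400 rpm, dir flips to −; running = −544.6400
Stage 2 [80T→80T]: ω = 544.6400×80/80 = 544.6400 rpm, dir flips to +; running = +544.6400
Stage 3 [40T→94T]: ω = 544.6400×40/94 = 231.7617 rpm, dir flips to −; running = −231.7617
Stage 4 [18T→46T]: ω = 231.7617×18/46 = 90.6894 rpm, dir flips to +; running = +90.6894
Stage 5 [86T→38T]: ω = 90.6894×86/38 = 205.2443 rpm, dir flips to −; running = −205.2443
Stage 6 [16T→25T]: ω = 205.2443×16/25 = 131.3564 rpm, dir flips to +; running = +131.3564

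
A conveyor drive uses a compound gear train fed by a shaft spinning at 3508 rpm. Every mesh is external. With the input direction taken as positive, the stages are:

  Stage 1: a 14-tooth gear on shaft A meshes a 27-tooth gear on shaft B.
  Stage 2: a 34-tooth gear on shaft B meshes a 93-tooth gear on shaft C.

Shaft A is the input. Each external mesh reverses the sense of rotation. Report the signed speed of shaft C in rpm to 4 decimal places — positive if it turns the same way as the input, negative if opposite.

+664.9972 rpm (same as input, |ω| = 664.9972 rpm)

Stage 1 [14T→27T]: ω = 3508.0000×14/27 = 1818.9630 rpm, dir flips to −; running = −1818.9630
Stage 2 [34T→93T]: ω = 1818.9630×34/93 = 664.9972 rpm, dir flips to +; running = +664.9972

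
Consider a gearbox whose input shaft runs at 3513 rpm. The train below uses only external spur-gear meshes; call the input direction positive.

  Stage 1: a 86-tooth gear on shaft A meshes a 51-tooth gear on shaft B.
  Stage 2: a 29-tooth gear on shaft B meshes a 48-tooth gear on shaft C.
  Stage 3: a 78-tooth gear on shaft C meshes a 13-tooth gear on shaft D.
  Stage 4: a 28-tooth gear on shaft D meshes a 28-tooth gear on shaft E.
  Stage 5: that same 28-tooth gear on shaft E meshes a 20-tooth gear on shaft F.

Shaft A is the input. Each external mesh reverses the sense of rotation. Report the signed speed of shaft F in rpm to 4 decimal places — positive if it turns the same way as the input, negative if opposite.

-30063.7029 rpm (opposite to input, |ω| = 30063.7029 rpm)

Stage 1 [86T→51T]: ω = 3513.0000×86/51 = 5923.8824 rpm, dir flips to −; running = −5923.8824
Stage 2 [29T→48T]: ω = 5923.8824×29/48 = 3579.0123 rpm, dir flips to +; running = +3579.0123
Stage 3 [78T→13T]: ω = 3579.0123×78/13 = 21474.0735 rpm, dir flips to −; running = −21474.0735
Stage 4 [28T→28T]: ω = 21474.0735×28/28 = 21474.0735 rpm, dir flips to +; running = +21474.0735
Stage 5 [28T→20T]: ω = 21474.0735×28/20 = 30063.7029 rpm, dir flips to −; running = −30063.7029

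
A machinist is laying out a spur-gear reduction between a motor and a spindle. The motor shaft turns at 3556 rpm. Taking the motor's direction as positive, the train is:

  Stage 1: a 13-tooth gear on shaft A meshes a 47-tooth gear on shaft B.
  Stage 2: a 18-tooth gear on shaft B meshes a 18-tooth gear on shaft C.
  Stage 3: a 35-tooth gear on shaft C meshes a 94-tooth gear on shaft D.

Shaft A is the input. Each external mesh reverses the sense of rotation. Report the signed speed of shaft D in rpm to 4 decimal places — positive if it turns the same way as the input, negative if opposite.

Stage 1 [13T→47T]: ω = 3556.0000×13/47 = 983.5745 rpm, dir flips to −; running = −983.5745
Stage 2 [18T→18T]: ω = 983.5745×18/18 = 983.5745 rpm, dir flips to +; running = +983.5745
Stage 3 [35T→94T]: ω = 983.5745×35/94 = 366.2245 rpm, dir flips to −; running = −366.2245

-366.2245 rpm (opposite to input, |ω| = 366.2245 rpm)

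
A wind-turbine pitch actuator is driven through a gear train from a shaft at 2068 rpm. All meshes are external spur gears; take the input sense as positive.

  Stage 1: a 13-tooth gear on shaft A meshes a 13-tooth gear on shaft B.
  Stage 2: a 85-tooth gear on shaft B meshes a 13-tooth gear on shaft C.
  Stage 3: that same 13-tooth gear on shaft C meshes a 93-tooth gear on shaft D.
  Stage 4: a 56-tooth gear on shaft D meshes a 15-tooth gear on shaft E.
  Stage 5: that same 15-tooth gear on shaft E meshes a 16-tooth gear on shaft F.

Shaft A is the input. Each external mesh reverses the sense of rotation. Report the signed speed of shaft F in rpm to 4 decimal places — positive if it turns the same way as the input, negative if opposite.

-6615.3763 rpm (opposite to input, |ω| = 6615.3763 rpm)

Stage 1 [13T→13T]: ω = 2068.0000×13/13 = 2068.0000 rpm, dir flips to −; running = −2068.0000
Stage 2 [85T→13T]: ω = 2068.0000×85/13 = 13521.5385 rpm, dir flips to +; running = +13521.5385
Stage 3 [13T→93T]: ω = 13521.5385×13/93 = 1890.1075 rpm, dir flips to −; running = −1890.1075
Stage 4 [56T→15T]: ω = 1890.1075×56/15 = 7056.4014 rpm, dir flips to +; running = +7056.4014
Stage 5 [15T→16T]: ω = 7056.4014×15/16 = 6615.3763 rpm, dir flips to −; running = −6615.3763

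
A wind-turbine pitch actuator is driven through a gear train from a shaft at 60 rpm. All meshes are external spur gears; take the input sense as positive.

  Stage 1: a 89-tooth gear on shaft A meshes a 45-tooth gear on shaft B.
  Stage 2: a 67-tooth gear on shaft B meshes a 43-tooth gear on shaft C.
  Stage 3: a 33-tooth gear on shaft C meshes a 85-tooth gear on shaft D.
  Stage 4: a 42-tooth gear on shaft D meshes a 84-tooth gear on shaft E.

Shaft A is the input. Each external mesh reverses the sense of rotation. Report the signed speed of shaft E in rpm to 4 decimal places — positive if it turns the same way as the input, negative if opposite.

+35.8922 rpm (same as input, |ω| = 35.8922 rpm)

Stage 1 [89T→45T]: ω = 60.0000×89/45 = 118.6667 rpm, dir flips to −; running = −118.6667
Stage 2 [67T→43T]: ω = 118.6667×67/43 = 184.8992 rpm, dir flips to +; running = +184.8992
Stage 3 [33T→85T]: ω = 184.8992×33/85 = 71.7844 rpm, dir flips to −; running = −71.7844
Stage 4 [42T→84T]: ω = 71.7844×42/84 = 35.8922 rpm, dir flips to +; running = +35.8922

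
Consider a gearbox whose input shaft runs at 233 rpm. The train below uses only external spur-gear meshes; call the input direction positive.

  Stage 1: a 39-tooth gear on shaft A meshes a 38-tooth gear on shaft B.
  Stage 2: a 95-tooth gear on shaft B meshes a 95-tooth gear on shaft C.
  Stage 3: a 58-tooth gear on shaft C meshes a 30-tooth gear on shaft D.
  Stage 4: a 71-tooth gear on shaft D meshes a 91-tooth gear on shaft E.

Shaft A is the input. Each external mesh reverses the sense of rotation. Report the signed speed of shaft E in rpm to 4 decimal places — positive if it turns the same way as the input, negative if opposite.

Stage 1 [39T→38T]: ω = 233.0000×39/38 = 239.1316 rpm, dir flips to −; running = −239.1316
Stage 2 [95T→95T]: ω = 239.1316×95/95 = 239.1316 rpm, dir flips to +; running = +239.1316
Stage 3 [58T→30T]: ω = 239.1316×58/30 = 462.3211 rpm, dir flips to −; running = −462.3211
Stage 4 [71T→91T]: ω = 462.3211×71/91 = 360.7120 rpm, dir flips to +; running = +360.7120

+360.7120 rpm (same as input, |ω| = 360.7120 rpm)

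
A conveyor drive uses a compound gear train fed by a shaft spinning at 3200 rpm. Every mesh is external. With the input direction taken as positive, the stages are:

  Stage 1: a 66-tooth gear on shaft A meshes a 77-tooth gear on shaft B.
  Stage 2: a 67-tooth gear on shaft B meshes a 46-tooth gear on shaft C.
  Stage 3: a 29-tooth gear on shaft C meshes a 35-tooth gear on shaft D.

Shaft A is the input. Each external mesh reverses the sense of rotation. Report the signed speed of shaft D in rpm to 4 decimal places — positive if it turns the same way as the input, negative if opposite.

Stage 1 [66T→77T]: ω = 3200.0000×66/77 = 2742.8571 rpm, dir flips to −; running = −2742.8571
Stage 2 [67T→46T]: ω = 2742.8571×67/46 = 3995.0311 rpm, dir flips to +; running = +3995.0311
Stage 3 [29T→35T]: ω = 3995.0311×29/35 = 3310.1686 rpm, dir flips to −; running = −3310.1686

-3310.1686 rpm (opposite to input, |ω| = 3310.1686 rpm)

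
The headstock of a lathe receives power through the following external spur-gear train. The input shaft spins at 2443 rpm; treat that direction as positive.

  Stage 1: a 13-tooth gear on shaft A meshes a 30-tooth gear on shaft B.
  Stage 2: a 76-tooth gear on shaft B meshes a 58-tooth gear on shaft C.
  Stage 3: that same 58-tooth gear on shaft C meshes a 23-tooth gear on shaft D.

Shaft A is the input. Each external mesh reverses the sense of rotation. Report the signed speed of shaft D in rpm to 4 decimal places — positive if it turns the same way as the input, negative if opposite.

Stage 1 [13T→30T]: ω = 2443.0000×13/30 = 1058.6333 rpm, dir flips to −; running = −1058.6333
Stage 2 [76T→58T]: ω = 1058.6333×76/58 = 1387.1747 rpm, dir flips to +; running = +1387.1747
Stage 3 [58T→23T]: ω = 1387.1747×58/23 = 3498.0928 rpm, dir flips to −; running = −3498.0928

-3498.0928 rpm (opposite to input, |ω| = 3498.0928 rpm)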